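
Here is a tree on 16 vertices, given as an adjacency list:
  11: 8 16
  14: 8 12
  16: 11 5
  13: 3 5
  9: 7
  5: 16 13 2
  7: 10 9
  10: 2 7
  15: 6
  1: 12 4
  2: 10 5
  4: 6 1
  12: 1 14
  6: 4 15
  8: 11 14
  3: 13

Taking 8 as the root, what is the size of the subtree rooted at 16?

8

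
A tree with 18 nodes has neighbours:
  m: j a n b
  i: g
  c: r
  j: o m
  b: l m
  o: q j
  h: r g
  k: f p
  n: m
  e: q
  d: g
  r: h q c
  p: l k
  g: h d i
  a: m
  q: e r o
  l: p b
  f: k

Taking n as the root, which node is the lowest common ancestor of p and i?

m

p's ancestor chain is p, l, b, m, n and i's is i, g, h, r, q, o, j, m, n; they first meet at m.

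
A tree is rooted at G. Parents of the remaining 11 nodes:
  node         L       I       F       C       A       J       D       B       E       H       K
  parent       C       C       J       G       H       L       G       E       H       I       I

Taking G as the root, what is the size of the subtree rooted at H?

The subtree rooted at H contains: H, A, E, B — 4 nodes.

4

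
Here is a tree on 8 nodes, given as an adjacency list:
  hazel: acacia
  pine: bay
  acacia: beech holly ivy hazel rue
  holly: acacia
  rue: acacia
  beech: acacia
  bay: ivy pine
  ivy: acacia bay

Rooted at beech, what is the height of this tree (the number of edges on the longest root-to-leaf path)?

The longest root-to-leaf path is beech → acacia → ivy → bay → pine (4 edges).

4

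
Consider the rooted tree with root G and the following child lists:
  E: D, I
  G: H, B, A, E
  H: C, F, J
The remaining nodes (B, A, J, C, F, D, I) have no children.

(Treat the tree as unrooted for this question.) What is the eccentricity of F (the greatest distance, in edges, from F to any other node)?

4

The node farthest from F is I (D also at distance 4), via F-H-G-E-I — 4 edges.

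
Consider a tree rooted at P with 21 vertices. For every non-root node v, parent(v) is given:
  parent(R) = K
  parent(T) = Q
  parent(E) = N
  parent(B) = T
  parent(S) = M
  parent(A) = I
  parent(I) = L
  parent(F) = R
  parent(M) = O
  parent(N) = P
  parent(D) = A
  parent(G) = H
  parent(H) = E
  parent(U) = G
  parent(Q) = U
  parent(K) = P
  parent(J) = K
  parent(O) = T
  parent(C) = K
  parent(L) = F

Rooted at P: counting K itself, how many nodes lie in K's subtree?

K's subtree: {K, C, R, J, F, L, I, A, D}, size 9.

9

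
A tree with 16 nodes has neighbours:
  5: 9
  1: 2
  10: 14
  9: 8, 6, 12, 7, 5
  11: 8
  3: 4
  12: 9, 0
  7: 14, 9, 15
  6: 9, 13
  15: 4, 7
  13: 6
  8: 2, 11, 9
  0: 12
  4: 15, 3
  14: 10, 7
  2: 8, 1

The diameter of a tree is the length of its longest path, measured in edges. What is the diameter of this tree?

BFS from 3 reaches 1 last, at distance 7; BFS from 1 confirms no node is farther.
Path: 3 - 4 - 15 - 7 - 9 - 8 - 2 - 1.

7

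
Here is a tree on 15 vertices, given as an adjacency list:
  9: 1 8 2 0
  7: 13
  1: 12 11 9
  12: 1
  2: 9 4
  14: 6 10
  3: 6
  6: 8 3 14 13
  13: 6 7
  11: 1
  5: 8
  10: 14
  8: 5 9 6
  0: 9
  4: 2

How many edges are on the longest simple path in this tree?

6

Starting from 4, a farthest node is 7 at distance 6.
One longest path: 4 - 2 - 9 - 8 - 6 - 13 - 7.
So the diameter is 6.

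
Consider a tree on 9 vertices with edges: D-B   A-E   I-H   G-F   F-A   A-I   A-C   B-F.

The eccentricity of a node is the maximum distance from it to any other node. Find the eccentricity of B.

4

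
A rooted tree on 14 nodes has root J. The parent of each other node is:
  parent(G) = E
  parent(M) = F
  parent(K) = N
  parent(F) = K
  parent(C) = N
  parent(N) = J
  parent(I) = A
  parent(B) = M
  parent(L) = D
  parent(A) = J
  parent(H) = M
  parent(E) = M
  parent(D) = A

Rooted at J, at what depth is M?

Climbing from M to the root: M – F – K – N – J. That's 4 steps.

4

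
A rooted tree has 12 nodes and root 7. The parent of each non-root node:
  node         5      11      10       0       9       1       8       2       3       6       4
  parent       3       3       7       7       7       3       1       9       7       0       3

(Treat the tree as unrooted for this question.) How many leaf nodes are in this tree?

The leaves are 2, 4, 5, 6, 8, 10, 11.
That is 7 leaves.

7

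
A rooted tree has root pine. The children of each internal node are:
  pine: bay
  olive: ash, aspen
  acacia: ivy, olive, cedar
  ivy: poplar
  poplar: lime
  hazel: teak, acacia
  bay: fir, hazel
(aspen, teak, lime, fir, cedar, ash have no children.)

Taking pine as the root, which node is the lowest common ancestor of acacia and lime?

acacia

Path acacia→root: acacia hazel bay pine; path lime→root: lime poplar ivy acacia hazel bay pine.
First common node: acacia.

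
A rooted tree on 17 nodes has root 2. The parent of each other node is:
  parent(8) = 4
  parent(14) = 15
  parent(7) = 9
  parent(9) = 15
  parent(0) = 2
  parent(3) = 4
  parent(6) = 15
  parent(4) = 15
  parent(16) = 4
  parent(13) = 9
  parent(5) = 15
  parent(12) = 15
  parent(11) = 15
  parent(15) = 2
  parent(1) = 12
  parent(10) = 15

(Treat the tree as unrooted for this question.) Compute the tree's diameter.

Starting from 1, a farthest node is 7 at distance 4.
One longest path: 1–12–15–9–7.
So the diameter is 4.

4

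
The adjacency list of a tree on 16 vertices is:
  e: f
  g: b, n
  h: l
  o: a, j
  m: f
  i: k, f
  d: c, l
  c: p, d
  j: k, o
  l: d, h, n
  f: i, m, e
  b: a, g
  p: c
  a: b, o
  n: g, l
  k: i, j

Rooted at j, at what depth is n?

Climbing from n to the root: n → g → b → a → o → j. That's 5 steps.

5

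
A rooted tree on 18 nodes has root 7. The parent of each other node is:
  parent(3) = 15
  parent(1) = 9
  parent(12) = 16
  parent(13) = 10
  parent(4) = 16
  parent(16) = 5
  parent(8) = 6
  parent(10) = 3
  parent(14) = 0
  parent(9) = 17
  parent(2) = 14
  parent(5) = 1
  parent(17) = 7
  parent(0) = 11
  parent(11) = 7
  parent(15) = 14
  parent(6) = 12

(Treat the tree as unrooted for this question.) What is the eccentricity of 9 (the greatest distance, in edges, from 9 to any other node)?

9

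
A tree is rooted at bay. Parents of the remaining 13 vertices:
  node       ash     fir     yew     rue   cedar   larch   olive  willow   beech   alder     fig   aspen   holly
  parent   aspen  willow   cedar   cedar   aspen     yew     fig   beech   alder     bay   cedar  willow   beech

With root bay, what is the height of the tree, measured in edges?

7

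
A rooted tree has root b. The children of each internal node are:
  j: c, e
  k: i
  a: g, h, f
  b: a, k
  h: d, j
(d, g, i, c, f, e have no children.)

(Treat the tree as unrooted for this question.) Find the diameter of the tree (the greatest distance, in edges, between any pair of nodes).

6

Starting from i, a farthest node is c at distance 6.
One longest path: i-k-b-a-h-j-c.
So the diameter is 6.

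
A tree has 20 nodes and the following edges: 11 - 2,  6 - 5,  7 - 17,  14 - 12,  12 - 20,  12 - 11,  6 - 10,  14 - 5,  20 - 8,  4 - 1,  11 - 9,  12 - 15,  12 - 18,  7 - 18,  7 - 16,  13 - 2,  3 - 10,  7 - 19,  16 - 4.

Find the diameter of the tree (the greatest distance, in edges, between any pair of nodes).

10

BFS from 3 reaches 1 last, at distance 10; BFS from 1 confirms no node is farther.
Path: 3–10–6–5–14–12–18–7–16–4–1.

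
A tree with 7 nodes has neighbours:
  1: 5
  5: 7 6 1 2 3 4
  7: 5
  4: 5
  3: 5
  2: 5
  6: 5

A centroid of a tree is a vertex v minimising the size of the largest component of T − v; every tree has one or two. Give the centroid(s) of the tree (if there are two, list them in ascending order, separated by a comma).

If 5 is removed the pieces have sizes 1, 1, 1, 1, 1, 1, all ≤ ⌊7/2⌋ = 3.
Every other node leaves some component of size > 3, so the centroid is unique.

5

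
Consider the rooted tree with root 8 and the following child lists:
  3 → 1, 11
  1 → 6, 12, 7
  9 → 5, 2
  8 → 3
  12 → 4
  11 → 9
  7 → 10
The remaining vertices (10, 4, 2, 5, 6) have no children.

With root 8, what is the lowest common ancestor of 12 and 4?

12's ancestor chain is 12, 1, 3, 8 and 4's is 4, 12, 1, 3, 8; they first meet at 12.

12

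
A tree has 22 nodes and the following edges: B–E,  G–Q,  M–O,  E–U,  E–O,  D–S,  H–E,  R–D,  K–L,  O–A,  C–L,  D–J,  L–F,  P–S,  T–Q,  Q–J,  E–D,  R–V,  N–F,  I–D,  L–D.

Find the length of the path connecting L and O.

3

Walking from L: L–D–E–O. Length 3.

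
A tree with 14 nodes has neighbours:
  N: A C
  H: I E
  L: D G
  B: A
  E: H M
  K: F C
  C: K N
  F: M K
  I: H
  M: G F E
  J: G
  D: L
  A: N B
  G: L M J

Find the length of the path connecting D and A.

Walking from D: D–L–G–M–F–K–C–N–A. Length 8.

8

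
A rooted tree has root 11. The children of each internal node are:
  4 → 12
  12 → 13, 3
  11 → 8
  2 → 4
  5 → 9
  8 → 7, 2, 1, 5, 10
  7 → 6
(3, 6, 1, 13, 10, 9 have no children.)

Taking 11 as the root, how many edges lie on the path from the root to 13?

5

Climbing from 13 to the root: 13–12–4–2–8–11. That's 5 steps.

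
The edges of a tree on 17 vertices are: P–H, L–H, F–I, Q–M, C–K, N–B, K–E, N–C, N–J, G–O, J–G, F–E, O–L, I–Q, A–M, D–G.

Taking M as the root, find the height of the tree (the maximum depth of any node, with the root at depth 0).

13

The longest root-to-leaf path is M – Q – I – F – E – K – C – N – J – G – O – L – H – P (13 edges).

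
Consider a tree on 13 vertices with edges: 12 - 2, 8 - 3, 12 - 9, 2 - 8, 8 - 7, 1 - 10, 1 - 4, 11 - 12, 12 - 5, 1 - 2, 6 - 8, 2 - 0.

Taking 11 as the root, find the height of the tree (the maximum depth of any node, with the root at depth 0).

7 sits deepest: 11 → 12 → 2 → 8 → 7 — 4 edges from the root.

4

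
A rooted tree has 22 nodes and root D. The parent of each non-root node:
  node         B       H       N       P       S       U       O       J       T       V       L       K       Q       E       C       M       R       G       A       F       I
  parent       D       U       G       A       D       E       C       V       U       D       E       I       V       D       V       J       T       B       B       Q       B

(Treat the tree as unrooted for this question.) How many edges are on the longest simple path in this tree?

7

A longest path is R – T – U – E – D – V – C – O, with 7 edges.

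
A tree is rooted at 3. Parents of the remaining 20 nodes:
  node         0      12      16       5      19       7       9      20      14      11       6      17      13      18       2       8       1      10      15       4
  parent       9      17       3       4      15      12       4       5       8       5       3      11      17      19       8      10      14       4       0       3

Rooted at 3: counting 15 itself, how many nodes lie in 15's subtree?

3

Descendants of 15 (including itself): 15, 19, 18. That's 3.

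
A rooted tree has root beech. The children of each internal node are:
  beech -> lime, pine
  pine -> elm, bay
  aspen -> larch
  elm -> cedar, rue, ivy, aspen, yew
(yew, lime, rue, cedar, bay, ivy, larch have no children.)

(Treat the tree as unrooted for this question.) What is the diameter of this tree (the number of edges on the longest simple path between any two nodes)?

5

BFS from larch reaches lime last, at distance 5; BFS from lime confirms no node is farther.
Path: larch–aspen–elm–pine–beech–lime.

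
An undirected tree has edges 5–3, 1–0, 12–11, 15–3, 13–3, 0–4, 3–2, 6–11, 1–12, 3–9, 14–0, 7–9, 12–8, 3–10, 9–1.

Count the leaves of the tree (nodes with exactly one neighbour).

10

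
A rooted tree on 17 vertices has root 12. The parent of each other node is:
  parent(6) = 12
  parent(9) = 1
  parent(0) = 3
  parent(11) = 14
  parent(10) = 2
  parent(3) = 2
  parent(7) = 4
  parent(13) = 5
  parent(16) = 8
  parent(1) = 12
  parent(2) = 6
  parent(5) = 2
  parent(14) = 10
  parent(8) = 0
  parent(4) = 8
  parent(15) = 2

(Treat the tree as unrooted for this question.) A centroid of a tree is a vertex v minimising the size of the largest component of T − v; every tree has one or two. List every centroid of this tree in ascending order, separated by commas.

Removing 2 splits the tree into components of sizes 6, 4, 3, 2, 1; the largest is 6 ≤ ⌊17/2⌋ = 8.
Every other node leaves some component of size > 8, so the centroid is unique.

2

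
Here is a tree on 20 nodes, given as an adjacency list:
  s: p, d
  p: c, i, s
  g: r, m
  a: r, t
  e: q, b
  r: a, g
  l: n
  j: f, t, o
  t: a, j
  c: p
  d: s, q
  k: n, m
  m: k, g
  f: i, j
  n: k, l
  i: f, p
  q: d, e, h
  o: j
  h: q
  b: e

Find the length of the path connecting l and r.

5

l – n – k – m – g – r: 5 edges.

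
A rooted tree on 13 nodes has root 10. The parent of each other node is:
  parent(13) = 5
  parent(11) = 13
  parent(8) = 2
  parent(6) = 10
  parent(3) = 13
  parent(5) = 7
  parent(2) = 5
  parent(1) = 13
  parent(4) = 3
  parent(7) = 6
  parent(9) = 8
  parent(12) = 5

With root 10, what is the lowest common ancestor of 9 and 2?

2

Ancestors of 9 (toward the root): 9, 8, 2, 5, 7, 6, 10.
Ancestors of 2: 2, 5, 7, 6, 10.
The deepest node appearing in both lists is 2.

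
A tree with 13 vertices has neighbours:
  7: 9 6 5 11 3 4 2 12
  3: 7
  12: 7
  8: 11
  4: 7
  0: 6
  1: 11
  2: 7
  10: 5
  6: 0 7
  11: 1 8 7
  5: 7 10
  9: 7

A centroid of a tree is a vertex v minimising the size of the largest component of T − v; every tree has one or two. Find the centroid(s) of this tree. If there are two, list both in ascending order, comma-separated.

7

Delete 7: the remaining components have sizes 3, 2, 2, 1, 1, 1, 1, 1. Max 3 ≤ 6, so 7 is a centroid.
Every other node leaves some component of size > 6, so the centroid is unique.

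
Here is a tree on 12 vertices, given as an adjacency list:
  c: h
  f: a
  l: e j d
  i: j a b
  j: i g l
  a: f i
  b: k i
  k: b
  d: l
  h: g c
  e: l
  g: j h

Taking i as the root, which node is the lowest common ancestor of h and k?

i

Path h→root: h g j i; path k→root: k b i.
First common node: i.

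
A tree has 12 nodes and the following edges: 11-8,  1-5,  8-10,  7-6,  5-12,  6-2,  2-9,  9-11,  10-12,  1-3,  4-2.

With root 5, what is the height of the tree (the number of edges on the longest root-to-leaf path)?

7 sits deepest: 5 – 12 – 10 – 8 – 11 – 9 – 2 – 6 – 7 — 8 edges from the root.

8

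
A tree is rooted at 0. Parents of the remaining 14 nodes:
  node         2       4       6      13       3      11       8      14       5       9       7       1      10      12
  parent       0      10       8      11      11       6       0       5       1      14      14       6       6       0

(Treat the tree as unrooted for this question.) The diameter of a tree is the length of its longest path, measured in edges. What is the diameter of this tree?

7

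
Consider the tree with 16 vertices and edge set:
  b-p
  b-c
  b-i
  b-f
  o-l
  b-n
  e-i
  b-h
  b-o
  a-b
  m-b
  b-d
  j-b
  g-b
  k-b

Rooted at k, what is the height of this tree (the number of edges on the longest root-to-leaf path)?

The longest root-to-leaf path is k – b – o – l (3 edges).

3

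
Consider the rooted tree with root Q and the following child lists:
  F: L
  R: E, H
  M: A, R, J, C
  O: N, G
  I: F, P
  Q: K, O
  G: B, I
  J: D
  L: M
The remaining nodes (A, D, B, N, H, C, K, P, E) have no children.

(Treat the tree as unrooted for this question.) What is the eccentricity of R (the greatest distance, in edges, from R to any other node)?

Distances from R peak at 8, attained at K.
R–M–L–F–I–G–O–Q–K

8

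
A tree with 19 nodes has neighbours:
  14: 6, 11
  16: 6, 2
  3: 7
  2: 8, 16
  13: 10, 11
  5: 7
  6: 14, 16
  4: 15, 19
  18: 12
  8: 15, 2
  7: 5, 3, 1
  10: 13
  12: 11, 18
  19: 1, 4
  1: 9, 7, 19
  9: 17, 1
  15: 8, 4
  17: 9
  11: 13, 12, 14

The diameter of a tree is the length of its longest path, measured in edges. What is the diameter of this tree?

13

BFS from 10 reaches 17 last, at distance 13; BFS from 17 confirms no node is farther.
Path: 10–13–11–14–6–16–2–8–15–4–19–1–9–17.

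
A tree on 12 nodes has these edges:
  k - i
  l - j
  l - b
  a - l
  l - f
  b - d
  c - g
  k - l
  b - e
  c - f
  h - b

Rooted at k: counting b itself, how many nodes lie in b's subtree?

b's subtree: {b, e, d, h}, size 4.

4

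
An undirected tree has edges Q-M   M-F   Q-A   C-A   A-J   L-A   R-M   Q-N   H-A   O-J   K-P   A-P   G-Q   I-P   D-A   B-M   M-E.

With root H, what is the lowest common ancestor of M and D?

Ancestors of M (toward the root): M, Q, A, H.
Ancestors of D: D, A, H.
The deepest node appearing in both lists is A.

A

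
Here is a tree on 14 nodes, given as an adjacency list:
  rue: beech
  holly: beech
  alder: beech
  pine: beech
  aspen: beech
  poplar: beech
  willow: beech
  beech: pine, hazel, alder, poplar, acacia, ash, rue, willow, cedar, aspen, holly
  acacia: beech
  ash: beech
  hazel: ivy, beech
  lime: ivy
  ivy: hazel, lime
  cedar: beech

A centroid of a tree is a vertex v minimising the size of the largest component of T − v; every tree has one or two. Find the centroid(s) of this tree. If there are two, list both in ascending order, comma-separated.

beech

Delete beech: the remaining components have sizes 3, 1, 1, 1, 1, 1, 1, 1, 1, 1, 1. Max 3 ≤ 7, so beech is a centroid.
Every other node leaves some component of size > 7, so the centroid is unique.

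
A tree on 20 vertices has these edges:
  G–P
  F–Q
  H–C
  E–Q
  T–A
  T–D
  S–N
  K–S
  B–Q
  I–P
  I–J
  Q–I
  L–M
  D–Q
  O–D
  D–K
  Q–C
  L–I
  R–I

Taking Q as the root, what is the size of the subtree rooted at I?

7

Descendants of I (including itself): I, R, J, P, L, G, M. That's 7.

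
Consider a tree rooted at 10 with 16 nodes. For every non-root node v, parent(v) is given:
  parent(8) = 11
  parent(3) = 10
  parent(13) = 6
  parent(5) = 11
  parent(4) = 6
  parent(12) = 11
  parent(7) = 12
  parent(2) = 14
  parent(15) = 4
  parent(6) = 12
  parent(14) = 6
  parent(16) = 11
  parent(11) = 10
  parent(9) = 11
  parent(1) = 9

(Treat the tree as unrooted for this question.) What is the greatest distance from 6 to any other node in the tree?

Distances from 6 peak at 4, attained at 1 (3 also at distance 4).
6–12–11–9–1

4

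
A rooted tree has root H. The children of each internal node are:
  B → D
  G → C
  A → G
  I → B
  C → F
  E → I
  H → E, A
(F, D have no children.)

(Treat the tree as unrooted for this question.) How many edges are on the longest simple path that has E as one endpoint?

Distances from E peak at 5, attained at F.
E-H-A-G-C-F

5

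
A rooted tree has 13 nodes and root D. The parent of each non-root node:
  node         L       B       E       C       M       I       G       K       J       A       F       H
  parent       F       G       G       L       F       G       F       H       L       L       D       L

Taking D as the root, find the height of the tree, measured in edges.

A deepest node is K, reached by D-F-L-H-K.
That path has 4 edges, so the height is 4.

4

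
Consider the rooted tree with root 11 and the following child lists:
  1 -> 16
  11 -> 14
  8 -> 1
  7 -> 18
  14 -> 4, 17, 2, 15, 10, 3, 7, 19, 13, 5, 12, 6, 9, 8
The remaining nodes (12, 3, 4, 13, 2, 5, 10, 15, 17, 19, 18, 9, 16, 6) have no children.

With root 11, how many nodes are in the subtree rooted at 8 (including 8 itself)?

The subtree rooted at 8 contains: 8, 1, 16 — 3 nodes.

3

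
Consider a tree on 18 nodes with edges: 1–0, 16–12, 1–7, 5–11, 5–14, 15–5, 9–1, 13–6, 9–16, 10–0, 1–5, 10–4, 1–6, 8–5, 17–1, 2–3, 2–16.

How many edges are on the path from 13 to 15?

13 – 6 – 1 – 5 – 15: 4 edges.

4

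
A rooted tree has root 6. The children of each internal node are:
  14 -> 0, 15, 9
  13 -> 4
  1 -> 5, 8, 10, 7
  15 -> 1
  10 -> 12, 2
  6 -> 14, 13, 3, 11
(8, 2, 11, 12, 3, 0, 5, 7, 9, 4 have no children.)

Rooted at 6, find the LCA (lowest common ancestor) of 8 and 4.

8's ancestor chain is 8, 1, 15, 14, 6 and 4's is 4, 13, 6; they first meet at 6.

6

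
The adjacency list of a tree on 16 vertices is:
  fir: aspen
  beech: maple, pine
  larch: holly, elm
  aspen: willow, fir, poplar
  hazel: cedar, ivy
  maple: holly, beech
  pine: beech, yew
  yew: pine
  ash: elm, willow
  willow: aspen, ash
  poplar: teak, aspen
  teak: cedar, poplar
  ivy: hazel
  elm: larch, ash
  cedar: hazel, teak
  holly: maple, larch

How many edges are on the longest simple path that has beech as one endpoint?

12

The node farthest from beech is ivy, via beech–maple–holly–larch–elm–ash–willow–aspen–poplar–teak–cedar–hazel–ivy — 12 edges.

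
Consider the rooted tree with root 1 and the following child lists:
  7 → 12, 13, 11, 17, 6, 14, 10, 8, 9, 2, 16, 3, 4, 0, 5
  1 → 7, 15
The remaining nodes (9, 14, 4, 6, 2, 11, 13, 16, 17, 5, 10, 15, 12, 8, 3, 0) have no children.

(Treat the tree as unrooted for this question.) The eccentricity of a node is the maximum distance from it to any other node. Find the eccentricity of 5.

3

The node farthest from 5 is 15, via 5 – 7 – 1 – 15 — 3 edges.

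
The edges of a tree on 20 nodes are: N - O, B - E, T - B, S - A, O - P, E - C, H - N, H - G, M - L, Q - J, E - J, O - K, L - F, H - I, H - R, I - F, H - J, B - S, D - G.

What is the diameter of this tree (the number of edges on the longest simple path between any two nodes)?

9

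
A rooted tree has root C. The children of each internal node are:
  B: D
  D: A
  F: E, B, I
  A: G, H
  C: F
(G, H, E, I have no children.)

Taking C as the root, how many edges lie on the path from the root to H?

C – F – B – D – A – H — 5 edges.

5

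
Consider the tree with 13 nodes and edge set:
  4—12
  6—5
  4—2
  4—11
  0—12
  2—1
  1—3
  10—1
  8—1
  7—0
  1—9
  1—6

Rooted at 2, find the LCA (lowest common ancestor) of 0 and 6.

Ancestors of 0 (toward the root): 0, 12, 4, 2.
Ancestors of 6: 6, 1, 2.
The deepest node appearing in both lists is 2.

2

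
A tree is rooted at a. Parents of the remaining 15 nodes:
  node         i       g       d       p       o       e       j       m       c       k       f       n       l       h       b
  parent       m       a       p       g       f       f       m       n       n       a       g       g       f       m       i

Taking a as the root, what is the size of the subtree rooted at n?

7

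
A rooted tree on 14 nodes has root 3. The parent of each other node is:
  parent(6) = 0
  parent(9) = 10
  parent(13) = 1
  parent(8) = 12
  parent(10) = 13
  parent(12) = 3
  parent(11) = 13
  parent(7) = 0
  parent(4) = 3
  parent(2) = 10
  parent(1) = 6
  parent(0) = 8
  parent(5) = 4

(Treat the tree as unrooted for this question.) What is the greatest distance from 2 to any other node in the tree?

10

A farthest node from 2 is 5.
The path 2–10–13–1–6–0–8–12–3–4–5 has 10 edges.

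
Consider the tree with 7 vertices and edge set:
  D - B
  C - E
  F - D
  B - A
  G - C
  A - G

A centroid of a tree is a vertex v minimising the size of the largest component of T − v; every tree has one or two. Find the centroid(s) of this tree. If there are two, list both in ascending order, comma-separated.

Delete A: the remaining components have sizes 3, 3. Max 3 ≤ 3, so A is a centroid.
No neighbour of A does as well, so A is the unique centroid.

A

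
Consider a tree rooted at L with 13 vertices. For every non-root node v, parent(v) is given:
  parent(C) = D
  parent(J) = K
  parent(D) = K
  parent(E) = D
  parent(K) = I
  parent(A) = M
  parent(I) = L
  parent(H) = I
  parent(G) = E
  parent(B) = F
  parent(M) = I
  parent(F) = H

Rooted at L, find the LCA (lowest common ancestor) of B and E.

I

Ancestors of B (toward the root): B, F, H, I, L.
Ancestors of E: E, D, K, I, L.
The deepest node appearing in both lists is I.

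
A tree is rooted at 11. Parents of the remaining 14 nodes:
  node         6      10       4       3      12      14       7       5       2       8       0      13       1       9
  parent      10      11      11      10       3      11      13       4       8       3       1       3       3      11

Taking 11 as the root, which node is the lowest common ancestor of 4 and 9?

4's ancestor chain is 4, 11 and 9's is 9, 11; they first meet at 11.

11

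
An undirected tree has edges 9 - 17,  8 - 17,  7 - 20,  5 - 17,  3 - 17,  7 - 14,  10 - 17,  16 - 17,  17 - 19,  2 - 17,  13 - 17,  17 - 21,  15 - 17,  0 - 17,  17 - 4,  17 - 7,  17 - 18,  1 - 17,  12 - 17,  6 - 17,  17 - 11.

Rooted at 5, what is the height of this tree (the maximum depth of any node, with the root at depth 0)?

3

20 sits deepest: 5–17–7–20 — 3 edges from the root.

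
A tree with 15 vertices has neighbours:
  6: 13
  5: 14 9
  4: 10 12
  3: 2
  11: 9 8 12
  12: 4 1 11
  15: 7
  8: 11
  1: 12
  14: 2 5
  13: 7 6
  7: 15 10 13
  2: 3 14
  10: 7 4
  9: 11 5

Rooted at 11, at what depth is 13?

11 → 12 → 4 → 10 → 7 → 13 — 5 edges.

5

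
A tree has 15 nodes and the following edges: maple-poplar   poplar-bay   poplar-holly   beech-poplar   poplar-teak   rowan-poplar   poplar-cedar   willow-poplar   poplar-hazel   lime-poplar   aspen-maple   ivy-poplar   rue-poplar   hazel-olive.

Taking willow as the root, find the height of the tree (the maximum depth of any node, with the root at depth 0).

3

aspen sits deepest: willow → poplar → maple → aspen — 3 edges from the root.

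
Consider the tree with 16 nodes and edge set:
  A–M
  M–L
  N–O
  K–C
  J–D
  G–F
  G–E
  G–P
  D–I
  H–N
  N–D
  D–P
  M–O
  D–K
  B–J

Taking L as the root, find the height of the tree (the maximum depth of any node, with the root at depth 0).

7

A deepest node is E, reached by L–M–O–N–D–P–G–E.
That path has 7 edges, so the height is 7.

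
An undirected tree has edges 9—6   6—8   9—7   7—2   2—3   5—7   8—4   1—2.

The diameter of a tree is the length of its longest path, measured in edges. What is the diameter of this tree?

6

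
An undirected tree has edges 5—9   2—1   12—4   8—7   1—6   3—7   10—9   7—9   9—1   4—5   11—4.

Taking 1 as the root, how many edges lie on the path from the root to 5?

2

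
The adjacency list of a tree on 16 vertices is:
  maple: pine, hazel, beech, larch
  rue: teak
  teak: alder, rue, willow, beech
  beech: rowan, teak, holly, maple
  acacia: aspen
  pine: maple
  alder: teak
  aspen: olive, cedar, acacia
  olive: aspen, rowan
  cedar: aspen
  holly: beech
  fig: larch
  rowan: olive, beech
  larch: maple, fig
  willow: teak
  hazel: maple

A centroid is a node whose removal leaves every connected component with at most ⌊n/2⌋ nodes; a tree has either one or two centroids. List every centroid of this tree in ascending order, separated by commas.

beech

Removing beech splits the tree into components of sizes 5, 5, 4, 1; the largest is 5 ≤ ⌊16/2⌋ = 8.
No neighbour of beech does as well, so beech is the unique centroid.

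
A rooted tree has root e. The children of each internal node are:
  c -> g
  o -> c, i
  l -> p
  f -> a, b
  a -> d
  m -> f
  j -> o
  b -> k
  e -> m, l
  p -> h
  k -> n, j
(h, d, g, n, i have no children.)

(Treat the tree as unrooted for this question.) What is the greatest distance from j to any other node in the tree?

Distances from j peak at 8, attained at h.
j-k-b-f-m-e-l-p-h

8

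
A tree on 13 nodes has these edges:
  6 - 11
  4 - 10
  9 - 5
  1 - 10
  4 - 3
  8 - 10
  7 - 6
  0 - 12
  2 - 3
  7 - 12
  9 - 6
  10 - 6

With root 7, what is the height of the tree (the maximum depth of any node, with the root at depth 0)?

A deepest node is 2, reached by 7 → 6 → 10 → 4 → 3 → 2.
That path has 5 edges, so the height is 5.

5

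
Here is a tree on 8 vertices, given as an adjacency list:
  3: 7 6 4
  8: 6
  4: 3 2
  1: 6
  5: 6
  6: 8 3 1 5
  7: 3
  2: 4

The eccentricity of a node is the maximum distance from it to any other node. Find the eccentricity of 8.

Distances from 8 peak at 4, attained at 2.
8 – 6 – 3 – 4 – 2

4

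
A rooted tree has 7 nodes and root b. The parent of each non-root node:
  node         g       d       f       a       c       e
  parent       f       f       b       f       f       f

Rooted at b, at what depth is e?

2

b → f → e — 2 edges.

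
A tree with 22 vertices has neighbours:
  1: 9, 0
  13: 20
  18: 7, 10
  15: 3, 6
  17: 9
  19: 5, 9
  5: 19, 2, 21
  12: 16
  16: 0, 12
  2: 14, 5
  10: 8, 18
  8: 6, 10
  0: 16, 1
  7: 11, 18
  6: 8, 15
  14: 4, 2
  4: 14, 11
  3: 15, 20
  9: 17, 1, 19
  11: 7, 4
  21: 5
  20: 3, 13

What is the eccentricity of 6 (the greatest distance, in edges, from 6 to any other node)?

15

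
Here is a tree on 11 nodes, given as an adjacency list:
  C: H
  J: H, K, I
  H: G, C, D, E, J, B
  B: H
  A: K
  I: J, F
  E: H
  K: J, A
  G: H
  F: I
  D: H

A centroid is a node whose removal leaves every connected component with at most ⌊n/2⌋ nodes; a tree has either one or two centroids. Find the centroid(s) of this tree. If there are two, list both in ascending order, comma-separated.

Removing H splits the tree into components of sizes 5, 1, 1, 1, 1, 1; the largest is 5 ≤ ⌊11/2⌋ = 5.
Every other node leaves some component of size > 5, so the centroid is unique.

H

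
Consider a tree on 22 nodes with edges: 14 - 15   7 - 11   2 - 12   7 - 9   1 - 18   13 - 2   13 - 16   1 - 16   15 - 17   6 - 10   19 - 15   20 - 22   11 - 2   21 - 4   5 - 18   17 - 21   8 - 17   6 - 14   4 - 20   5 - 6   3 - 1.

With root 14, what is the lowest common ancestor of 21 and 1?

Ancestors of 21 (toward the root): 21, 17, 15, 14.
Ancestors of 1: 1, 18, 5, 6, 14.
The deepest node appearing in both lists is 14.

14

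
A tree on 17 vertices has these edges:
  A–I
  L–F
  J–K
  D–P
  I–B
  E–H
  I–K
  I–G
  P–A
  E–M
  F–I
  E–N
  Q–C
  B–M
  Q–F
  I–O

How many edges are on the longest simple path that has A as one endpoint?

Distances from A peak at 5, attained at H (N also at distance 5).
A-I-B-M-E-H

5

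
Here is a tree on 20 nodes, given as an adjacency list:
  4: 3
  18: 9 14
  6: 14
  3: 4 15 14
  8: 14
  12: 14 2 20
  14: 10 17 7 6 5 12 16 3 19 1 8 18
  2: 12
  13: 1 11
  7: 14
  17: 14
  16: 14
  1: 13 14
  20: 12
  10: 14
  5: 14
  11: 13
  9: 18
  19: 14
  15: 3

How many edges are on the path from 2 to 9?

4

Walking from 2: 2 – 12 – 14 – 18 – 9. Length 4.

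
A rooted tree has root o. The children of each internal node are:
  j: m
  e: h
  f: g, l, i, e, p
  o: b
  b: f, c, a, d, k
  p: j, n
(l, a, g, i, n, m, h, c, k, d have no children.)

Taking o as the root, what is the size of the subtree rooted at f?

10

The subtree rooted at f contains: f, p, g, l, i, e, n, j, h, m — 10 nodes.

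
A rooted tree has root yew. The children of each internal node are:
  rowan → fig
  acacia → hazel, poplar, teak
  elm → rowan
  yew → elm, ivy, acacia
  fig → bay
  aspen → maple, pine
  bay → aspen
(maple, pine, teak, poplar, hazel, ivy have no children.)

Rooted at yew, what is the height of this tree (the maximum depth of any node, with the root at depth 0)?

6

The longest root-to-leaf path is yew–elm–rowan–fig–bay–aspen–pine (6 edges).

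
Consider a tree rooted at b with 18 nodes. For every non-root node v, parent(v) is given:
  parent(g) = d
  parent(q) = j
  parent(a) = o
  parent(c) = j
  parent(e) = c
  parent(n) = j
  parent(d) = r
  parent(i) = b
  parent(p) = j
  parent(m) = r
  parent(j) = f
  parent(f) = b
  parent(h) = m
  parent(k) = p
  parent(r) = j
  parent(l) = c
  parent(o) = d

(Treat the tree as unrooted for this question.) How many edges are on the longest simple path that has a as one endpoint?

The node farthest from a is i, via a-o-d-r-j-f-b-i — 7 edges.

7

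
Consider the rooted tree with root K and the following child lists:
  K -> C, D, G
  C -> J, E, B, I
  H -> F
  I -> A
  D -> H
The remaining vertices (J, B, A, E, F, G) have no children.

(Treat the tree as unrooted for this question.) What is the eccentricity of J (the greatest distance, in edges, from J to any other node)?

5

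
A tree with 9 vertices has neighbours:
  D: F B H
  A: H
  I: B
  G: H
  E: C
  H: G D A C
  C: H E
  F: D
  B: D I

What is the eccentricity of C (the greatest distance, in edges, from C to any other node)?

4

A farthest node from C is I.
The path C–H–D–B–I has 4 edges.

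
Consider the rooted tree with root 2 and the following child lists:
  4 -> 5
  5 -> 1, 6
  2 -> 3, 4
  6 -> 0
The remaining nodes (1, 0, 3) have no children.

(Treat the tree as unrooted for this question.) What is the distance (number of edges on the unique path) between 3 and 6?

3–2–4–5–6: 4 edges.

4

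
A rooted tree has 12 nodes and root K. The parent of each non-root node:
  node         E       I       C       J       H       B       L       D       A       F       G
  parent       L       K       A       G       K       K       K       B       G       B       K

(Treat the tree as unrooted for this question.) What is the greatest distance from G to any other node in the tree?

A farthest node from G is F (E, D also at distance 3).
The path G – K – B – F has 3 edges.

3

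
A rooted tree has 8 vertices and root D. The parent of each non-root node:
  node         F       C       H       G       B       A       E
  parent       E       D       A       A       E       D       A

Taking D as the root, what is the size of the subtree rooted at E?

3

E's subtree: {E, B, F}, size 3.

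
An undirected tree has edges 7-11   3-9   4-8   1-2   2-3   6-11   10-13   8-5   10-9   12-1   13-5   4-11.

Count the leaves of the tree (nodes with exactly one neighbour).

3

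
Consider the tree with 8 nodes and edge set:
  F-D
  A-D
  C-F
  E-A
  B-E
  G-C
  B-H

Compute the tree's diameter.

7

BFS from G reaches H last, at distance 7; BFS from H confirms no node is farther.
Path: G–C–F–D–A–E–B–H.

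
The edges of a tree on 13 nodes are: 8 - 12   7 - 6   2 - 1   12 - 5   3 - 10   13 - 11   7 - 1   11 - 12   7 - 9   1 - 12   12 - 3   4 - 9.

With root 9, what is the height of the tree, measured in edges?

5

10 sits deepest: 9–7–1–12–3–10 — 5 edges from the root.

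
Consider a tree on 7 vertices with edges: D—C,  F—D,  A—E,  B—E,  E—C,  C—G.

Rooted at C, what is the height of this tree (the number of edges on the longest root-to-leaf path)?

2

A deepest node is F, reached by C-D-F.
That path has 2 edges, so the height is 2.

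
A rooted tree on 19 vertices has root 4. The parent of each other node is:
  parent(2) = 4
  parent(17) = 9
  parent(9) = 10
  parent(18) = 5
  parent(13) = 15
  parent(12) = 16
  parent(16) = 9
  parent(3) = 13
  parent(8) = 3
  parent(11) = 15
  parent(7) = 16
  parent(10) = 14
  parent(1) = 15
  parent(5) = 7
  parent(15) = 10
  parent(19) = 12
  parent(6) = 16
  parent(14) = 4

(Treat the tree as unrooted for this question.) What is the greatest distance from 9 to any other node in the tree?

5

A farthest node from 9 is 8.
The path 9 – 10 – 15 – 13 – 3 – 8 has 5 edges.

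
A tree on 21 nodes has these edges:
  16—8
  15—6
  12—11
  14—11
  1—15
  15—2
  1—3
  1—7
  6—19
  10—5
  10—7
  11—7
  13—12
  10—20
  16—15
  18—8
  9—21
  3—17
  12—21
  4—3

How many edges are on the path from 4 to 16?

4

The path is 4 - 3 - 1 - 15 - 16, which has 4 edges.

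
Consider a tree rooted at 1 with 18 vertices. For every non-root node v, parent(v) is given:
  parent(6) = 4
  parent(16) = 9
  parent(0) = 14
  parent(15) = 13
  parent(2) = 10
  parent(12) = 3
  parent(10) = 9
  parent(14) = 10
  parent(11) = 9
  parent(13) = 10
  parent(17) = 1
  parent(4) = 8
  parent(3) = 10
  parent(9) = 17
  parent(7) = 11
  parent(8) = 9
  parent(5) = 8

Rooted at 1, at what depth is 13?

Path from 1 to 13: 1 → 17 → 9 → 10 → 13, which has 4 edges.

4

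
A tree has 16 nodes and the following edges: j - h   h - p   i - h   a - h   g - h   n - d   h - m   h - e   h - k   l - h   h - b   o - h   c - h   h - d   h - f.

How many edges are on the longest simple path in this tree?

3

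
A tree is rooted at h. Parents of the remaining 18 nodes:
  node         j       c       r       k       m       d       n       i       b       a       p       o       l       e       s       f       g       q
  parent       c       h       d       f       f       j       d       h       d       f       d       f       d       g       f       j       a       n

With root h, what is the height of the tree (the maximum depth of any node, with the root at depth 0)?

A deepest node is e, reached by h – c – j – f – a – g – e.
That path has 6 edges, so the height is 6.

6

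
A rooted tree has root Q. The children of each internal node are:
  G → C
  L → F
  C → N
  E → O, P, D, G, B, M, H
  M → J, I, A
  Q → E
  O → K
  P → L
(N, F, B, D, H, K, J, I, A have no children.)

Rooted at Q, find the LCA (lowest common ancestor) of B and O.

Ancestors of B (toward the root): B, E, Q.
Ancestors of O: O, E, Q.
The deepest node appearing in both lists is E.

E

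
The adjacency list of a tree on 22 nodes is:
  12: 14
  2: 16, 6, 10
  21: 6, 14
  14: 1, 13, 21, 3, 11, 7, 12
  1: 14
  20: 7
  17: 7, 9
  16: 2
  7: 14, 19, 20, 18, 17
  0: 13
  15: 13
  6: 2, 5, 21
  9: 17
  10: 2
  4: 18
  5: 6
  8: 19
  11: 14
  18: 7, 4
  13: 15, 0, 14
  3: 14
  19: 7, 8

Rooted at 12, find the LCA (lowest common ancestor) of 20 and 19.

7

20's ancestor chain is 20, 7, 14, 12 and 19's is 19, 7, 14, 12; they first meet at 7.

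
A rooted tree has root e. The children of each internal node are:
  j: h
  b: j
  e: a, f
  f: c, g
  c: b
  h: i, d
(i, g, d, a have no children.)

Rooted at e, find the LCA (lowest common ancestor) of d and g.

f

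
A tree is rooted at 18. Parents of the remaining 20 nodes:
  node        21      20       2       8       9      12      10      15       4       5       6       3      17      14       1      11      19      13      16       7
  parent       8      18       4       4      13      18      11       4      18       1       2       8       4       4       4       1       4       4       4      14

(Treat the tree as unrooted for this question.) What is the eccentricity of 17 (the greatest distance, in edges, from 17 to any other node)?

Distances from 17 peak at 4, attained at 10.
17 – 4 – 1 – 11 – 10

4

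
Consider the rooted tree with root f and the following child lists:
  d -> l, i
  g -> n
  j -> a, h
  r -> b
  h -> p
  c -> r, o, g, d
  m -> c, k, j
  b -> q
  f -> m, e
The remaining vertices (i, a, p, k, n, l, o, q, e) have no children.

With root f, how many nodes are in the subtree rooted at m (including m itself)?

16

Descendants of m (including itself): m, j, c, k, h, a, o, r, g, d, p, b, n, l, i, q. That's 16.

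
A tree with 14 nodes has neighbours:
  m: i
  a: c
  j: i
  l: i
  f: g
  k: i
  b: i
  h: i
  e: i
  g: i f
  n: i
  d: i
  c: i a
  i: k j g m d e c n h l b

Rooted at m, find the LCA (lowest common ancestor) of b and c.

i

Path b→root: b i m; path c→root: c i m.
First common node: i.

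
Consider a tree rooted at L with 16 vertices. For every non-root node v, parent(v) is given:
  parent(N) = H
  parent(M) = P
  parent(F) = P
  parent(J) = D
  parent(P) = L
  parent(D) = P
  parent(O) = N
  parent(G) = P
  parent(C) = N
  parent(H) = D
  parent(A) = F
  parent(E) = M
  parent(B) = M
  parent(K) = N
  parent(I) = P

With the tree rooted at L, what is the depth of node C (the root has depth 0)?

5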